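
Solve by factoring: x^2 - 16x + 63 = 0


We need two numbers that multiply to 63 and add to -16.
Those numbers are -7 and -9 (since (-7) * (-9) = 63 and (-7) + (-9) = -16).
So x^2 - 16x + 63 = (x - 7)(x - 9) = 0
Setting each factor to zero: x = 7 or x = 9

x = 7, x = 9


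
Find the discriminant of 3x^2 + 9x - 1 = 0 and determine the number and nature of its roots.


For ax^2 + bx + c = 0, discriminant D = b^2 - 4ac
Here a = 3, b = 9, c = -1
D = (9)^2 - 4(3)(-1) = 81 + 12 = 93

D = 93 > 0 but not a perfect square
The equation has 2 distinct real irrational roots.

Discriminant = 93, 2 distinct real irrational roots


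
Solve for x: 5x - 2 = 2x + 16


Starting with: 5x - 2 = 2x + 16
Move all x terms to left: (5 - 2)x = 16 + 2
Simplify: 3x = 18
Divide both sides by 3: x = 6

x = 6


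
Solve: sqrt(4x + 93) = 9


Square both sides: 4x + 93 = 9^2 = 81
4x = 81 - 93 = -12
x = -3
Check: sqrt(4*(-3) + 93) = sqrt(81) = 9 ✓

x = -3


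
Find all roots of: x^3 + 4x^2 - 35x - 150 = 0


Let p(x) = x^3 + 4x^2 - 35x - 150. By the rational root theorem (leading coefficient 1), any rational root is an integer divisor of 150: try ±1, ±2, ... in turn.
Test x = 1: value = -180 ≠ 0.
Test x = -1: value = -112 ≠ 0.
Test x = 2: value = -196 ≠ 0.
Test x = -2: value = -72 ≠ 0.
Test x = 3: value = -192 ≠ 0.
Test x = -3: value = -36 ≠ 0.
Test x = 5: value = -100 ≠ 0.
Test x = -5: value = 0 ✓, so (x + 5) is a factor.
Synthetic division by (x + 5): bring down 1; 1(-5) + 4 = -1; (-1)(-5) - 35 = -30; (-30)(-5) - 150 = 0 → quotient x^2 - x - 30, remainder 0.
Solve the quadratic x^2 - x - 30 = 0: discriminant = (-1)^2 - 4(1)(-30) = 1 + 120 = 121.
sqrt(121) = 11, so x = (1 ± 11)/2: x = 6 or x = -5.
Collecting all roots found:

x = -5 (multiplicity 2), x = 6


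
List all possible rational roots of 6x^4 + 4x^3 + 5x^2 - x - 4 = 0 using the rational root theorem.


Rational root theorem: possible roots are ±p/q where:
  p divides the constant term (-4): p ∈ {1, 2, 4}
  q divides the leading coefficient (6): q ∈ {1, 2, 3, 6}

All possible rational roots: -4, -2, -4/3, -1, -2/3, -1/2, -1/3, -1/6, 1/6, 1/3, 1/2, 2/3, 1, 4/3, 2, 4

-4, -2, -4/3, -1, -2/3, -1/2, -1/3, -1/6, 1/6, 1/3, 1/2, 2/3, 1, 4/3, 2, 4


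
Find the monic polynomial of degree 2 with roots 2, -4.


A monic polynomial with roots 2, -4 is:
p(x) = (x - 2)(x + 4)
After multiplying by (x - 2): x - 2
After multiplying by (x + 4): x^2 + 2x - 8

x^2 + 2x - 8


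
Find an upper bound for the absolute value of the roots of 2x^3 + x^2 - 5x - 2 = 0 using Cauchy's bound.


Cauchy's bound: all roots r satisfy |r| <= 1 + max(|a_i/a_n|) for i = 0,...,n-1
where a_n is the leading coefficient.

Coefficients: [2, 1, -5, -2]
Leading coefficient a_n = 2
Ratios |a_i/a_n|: 1/2, 5/2, 1
Maximum ratio: 5/2
Cauchy's bound: |r| <= 1 + 5/2 = 7/2

Upper bound = 7/2


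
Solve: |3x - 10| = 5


An absolute value equation |expr| = 5 gives two cases:
Case 1: 3x - 10 = 5
  3x = 15, so x = 5
Case 2: 3x - 10 = -5
  3x = 5, so x = 5/3

x = 5/3, x = 5


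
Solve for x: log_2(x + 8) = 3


Convert to exponential form: x + 8 = 2^3 = 8
x = 8 - 8 = 0
Check: log_2(0 + 8) = log_2(8) = log_2(8) = 3 ✓

x = 0


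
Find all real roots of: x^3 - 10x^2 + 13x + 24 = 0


Let p(x) = x^3 - 10x^2 + 13x + 24. By the rational root theorem (leading coefficient 1), any rational root is an integer divisor of 24: try ±1, ±2, ... in turn.
Test x = 1: value = 28 ≠ 0.
Test x = -1: value = 0 ✓, so (x + 1) is a factor.
Synthetic division by (x + 1): bring down 1; 1(-1) - 10 = -11; (-11)(-1) + 13 = 24; 24(-1) + 24 = 0 → quotient x^2 - 11x + 24, remainder 0.
Solve the quadratic x^2 - 11x + 24 = 0: discriminant = (-11)^2 - 4(1)(24) = 121 - 96 = 25.
sqrt(25) = 5, so x = (11 ± 5)/2: x = 8 or x = 3.

x = -1, x = 3, x = 8


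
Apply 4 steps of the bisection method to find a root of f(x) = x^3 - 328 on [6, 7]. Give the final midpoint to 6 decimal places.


f(x) = x^3 - 328
f(6) = -112 < 0
f(7) = 15 > 0

Step 1: midpoint = (6.000000 + 7.000000)/2 = 6.500000
  f(6.500000) = -53.375000
  f(mid) < 0, so root is in [6.500000, 7.000000]

Step 2: midpoint = (6.500000 + 7.000000)/2 = 6.750000
  f(6.750000) = -20.453125
  f(mid) < 0, so root is in [6.750000, 7.000000]

Step 3: midpoint = (6.750000 + 7.000000)/2 = 6.875000
  f(6.875000) = -3.048828
  f(mid) < 0, so root is in [6.875000, 7.000000]

Step 4: midpoint = (6.875000 + 7.000000)/2 = 6.937500
  f(6.937500) = 5.894287
  f(mid) > 0, so root is in [6.875000, 6.937500]

midpoint = 6.937500


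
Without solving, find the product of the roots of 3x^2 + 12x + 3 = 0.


By Vieta's formulas for ax^2 + bx + c = 0:
  Sum of roots = -b/a
  Product of roots = c/a

Here a = 3, b = 12, c = 3
Sum = -(12)/3 = -4
Product = 3/3 = 1

Product = 1


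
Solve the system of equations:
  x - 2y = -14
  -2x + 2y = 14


Using Cramer's rule:
Determinant D = (1)(2) - (-2)(-2) = 2 - 4 = -2
Dx = (-14)(2) - (14)(-2) = -28 + 28 = 0
Dy = (1)(14) - (-2)(-14) = 14 - 28 = -14
x = Dx/D = 0/-2 = 0
y = Dy/D = -14/-2 = 7

x = 0, y = 7


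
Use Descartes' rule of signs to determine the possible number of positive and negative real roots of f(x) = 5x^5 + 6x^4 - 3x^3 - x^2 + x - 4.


Descartes' rule of signs:

For positive roots, count sign changes in f(x) = 5x^5 + 6x^4 - 3x^3 - x^2 + x - 4:
Signs of coefficients: +, +, -, -, +, -
Number of sign changes: 3
Possible positive real roots: 3, 1

For negative roots, examine f(-x) = -5x^5 + 6x^4 + 3x^3 - x^2 - x - 4:
Signs of coefficients: -, +, +, -, -, -
Number of sign changes: 2
Possible negative real roots: 2, 0

Positive roots: 3 or 1; Negative roots: 2 or 0


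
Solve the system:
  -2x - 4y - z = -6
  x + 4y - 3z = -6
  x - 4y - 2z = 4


Using Cramer's rule. Expand each determinant along the first row.
D  = (-2)*[4*(-2) - (-3)*(-4)] - (-4)*[1*(-2) - (-3)*1] + (-1)*[1*(-4) - 4*1]
  = (-2)*(-20) - (-4)*(1) + (-1)*(-8) = 52
Dx = (-6)*[4*(-2) - (-3)*(-4)] - (-4)*[(-6)*(-2) - (-3)*4] + (-1)*[(-6)*(-4) - 4*4]
  = (-6)*(-20) - (-4)*(24) + (-1)*(8) = 208
Dy = (-2)*[(-6)*(-2) - (-3)*4] - (-6)*[1*(-2) - (-3)*1] + (-1)*[1*4 - (-6)*1]
  = (-2)*(24) - (-6)*(1) + (-1)*(10) = -52
Dz = (-2)*[4*4 - (-6)*(-4)] - (-4)*[1*4 - (-6)*1] + (-6)*[1*(-4) - 4*1]
  = (-2)*(-8) - (-4)*(10) + (-6)*(-8) = 104
x = Dx/D = 208/52 = 4, y = Dy/D = -52/52 = -1, z = Dz/D = 104/52 = 2
Check eq1: (-2)(4) + (-4)(-1) + (-1)(2) = -6 = -6 ✓
Check eq2: (1)(4) + (4)(-1) + (-3)(2) = -6 = -6 ✓
Check eq3: (1)(4) + (-4)(-1) + (-2)(2) = 4 = 4 ✓

x = 4, y = -1, z = 2


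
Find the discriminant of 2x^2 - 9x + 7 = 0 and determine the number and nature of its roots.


For ax^2 + bx + c = 0, discriminant D = b^2 - 4ac
Here a = 2, b = -9, c = 7
D = (-9)^2 - 4(2)(7) = 81 - 56 = 25

D = 25 > 0 and is a perfect square (sqrt = 5)
The equation has 2 distinct real rational roots.

Discriminant = 25, 2 distinct real rational roots


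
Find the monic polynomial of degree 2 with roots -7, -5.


A monic polynomial with roots -7, -5 is:
p(x) = (x + 7)(x + 5)
After multiplying by (x + 7): x + 7
After multiplying by (x + 5): x^2 + 12x + 35

x^2 + 12x + 35


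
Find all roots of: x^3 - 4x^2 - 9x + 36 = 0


Let p(x) = x^3 - 4x^2 - 9x + 36. By the rational root theorem (leading coefficient 1), any rational root is an integer divisor of 36: try ±1, ±2, ... in turn.
Test x = 1: value = 24 ≠ 0.
Test x = -1: value = 40 ≠ 0.
Test x = 2: value = 10 ≠ 0.
Test x = -2: value = 30 ≠ 0.
Test x = 3: value = 0 ✓, so (x - 3) is a factor.
Synthetic division by (x - 3): bring down 1; 1(3) - 4 = -1; (-1)(3) - 9 = -12; (-12)(3) + 36 = 0 → quotient x^2 - x - 12, remainder 0.
Solve the quadratic x^2 - x - 12 = 0: discriminant = (-1)^2 - 4(1)(-12) = 1 + 48 = 49.
sqrt(49) = 7, so x = (1 ± 7)/2: x = 4 or x = -3.
Collecting all roots found:

x = -3, x = 3, x = 4


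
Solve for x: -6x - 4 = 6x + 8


Starting with: -6x - 4 = 6x + 8
Move all x terms to left: (-6 - 6)x = 8 + 4
Simplify: -12x = 12
Divide both sides by -12: x = -1

x = -1


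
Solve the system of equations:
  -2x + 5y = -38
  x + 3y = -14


Using Cramer's rule:
Determinant D = (-2)(3) - (1)(5) = -6 - 5 = -11
Dx = (-38)(3) - (-14)(5) = -114 + 70 = -44
Dy = (-2)(-14) - (1)(-38) = 28 + 38 = 66
x = Dx/D = -44/-11 = 4
y = Dy/D = 66/-11 = -6

x = 4, y = -6


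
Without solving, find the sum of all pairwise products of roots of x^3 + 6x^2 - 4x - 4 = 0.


By Vieta's formulas for x^3 + bx^2 + cx + d = 0:
  r1 + r2 + r3 = -b/a = -6
  r1*r2 + r1*r3 + r2*r3 = c/a = -4
  r1*r2*r3 = -d/a = 4


Sum of pairwise products = -4


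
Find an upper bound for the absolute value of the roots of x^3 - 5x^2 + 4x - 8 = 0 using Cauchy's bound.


Cauchy's bound: all roots r satisfy |r| <= 1 + max(|a_i/a_n|) for i = 0,...,n-1
where a_n is the leading coefficient.

Coefficients: [1, -5, 4, -8]
Leading coefficient a_n = 1
Ratios |a_i/a_n|: 5, 4, 8
Maximum ratio: 8
Cauchy's bound: |r| <= 1 + 8 = 9

Upper bound = 9


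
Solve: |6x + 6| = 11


An absolute value equation |expr| = 11 gives two cases:
Case 1: 6x + 6 = 11
  6x = 5, so x = 5/6
Case 2: 6x + 6 = -11
  6x = -17, so x = -17/6

x = -17/6, x = 5/6


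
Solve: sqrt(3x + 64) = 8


Square both sides: 3x + 64 = 8^2 = 64
3x = 64 - 64 = 0
x = 0
Check: sqrt(3*0 + 64) = sqrt(64) = 8 ✓

x = 0


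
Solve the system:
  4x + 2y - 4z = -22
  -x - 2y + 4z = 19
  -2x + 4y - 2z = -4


Using Cramer's rule. Expand each determinant along the first row.
D  = 4*[(-2)*(-2) - 4*4] - 2*[(-1)*(-2) - 4*(-2)] + (-4)*[(-1)*4 - (-2)*(-2)]
  = 4*(-12) - 2*(10) + (-4)*(-8) = -36
Dx = (-22)*[(-2)*(-2) - 4*4] - 2*[19*(-2) - 4*(-4)] + (-4)*[19*4 - (-2)*(-4)]
  = (-22)*(-12) - 2*(-22) + (-4)*(68) = 36
Dy = 4*[19*(-2) - 4*(-4)] - (-22)*[(-1)*(-2) - 4*(-2)] + (-4)*[(-1)*(-4) - 19*(-2)]
  = 4*(-22) - (-22)*(10) + (-4)*(42) = -36
Dz = 4*[(-2)*(-4) - 19*4] - 2*[(-1)*(-4) - 19*(-2)] + (-22)*[(-1)*4 - (-2)*(-2)]
  = 4*(-68) - 2*(42) + (-22)*(-8) = -180
x = Dx/D = 36/-36 = -1, y = Dy/D = -36/-36 = 1, z = Dz/D = -180/-36 = 5
Check eq1: (4)(-1) + (2)(1) + (-4)(5) = -22 = -22 ✓
Check eq2: (-1)(-1) + (-2)(1) + (4)(5) = 19 = 19 ✓
Check eq3: (-2)(-1) + (4)(1) + (-2)(5) = -4 = -4 ✓

x = -1, y = 1, z = 5


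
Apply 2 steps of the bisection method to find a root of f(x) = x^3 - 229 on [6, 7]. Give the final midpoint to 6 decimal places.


f(x) = x^3 - 229
f(6) = -13 < 0
f(7) = 114 > 0

Step 1: midpoint = (6.000000 + 7.000000)/2 = 6.500000
  f(6.500000) = 45.625000
  f(mid) > 0, so root is in [6.000000, 6.500000]

Step 2: midpoint = (6.000000 + 6.500000)/2 = 6.250000
  f(6.250000) = 15.140625
  f(mid) > 0, so root is in [6.000000, 6.250000]

midpoint = 6.250000


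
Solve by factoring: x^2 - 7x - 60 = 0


We need two numbers that multiply to -60 and add to -7.
Those numbers are -12 and 5 (since (-12) * 5 = -60 and (-12) + 5 = -7).
So x^2 - 7x - 60 = (x - 12)(x + 5) = 0
Setting each factor to zero: x = 12 or x = -5

x = -5, x = 12


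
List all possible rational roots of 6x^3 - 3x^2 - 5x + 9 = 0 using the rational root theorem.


Rational root theorem: possible roots are ±p/q where:
  p divides the constant term (9): p ∈ {1, 3, 9}
  q divides the leading coefficient (6): q ∈ {1, 2, 3, 6}

All possible rational roots: -9, -9/2, -3, -3/2, -1, -1/2, -1/3, -1/6, 1/6, 1/3, 1/2, 1, 3/2, 3, 9/2, 9

-9, -9/2, -3, -3/2, -1, -1/2, -1/3, -1/6, 1/6, 1/3, 1/2, 1, 3/2, 3, 9/2, 9


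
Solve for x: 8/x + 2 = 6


Subtract 2 from both sides: 8/x = 4
Multiply both sides by x: 8 = 4 * x
Divide by 4: x = 2

x = 2


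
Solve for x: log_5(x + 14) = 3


Convert to exponential form: x + 14 = 5^3 = 125
x = 125 - 14 = 111
Check: log_5(111 + 14) = log_5(125) = log_5(125) = 3 ✓

x = 111


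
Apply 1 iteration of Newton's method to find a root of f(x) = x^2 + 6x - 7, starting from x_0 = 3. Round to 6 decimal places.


Newton's method: x_(n+1) = x_n - f(x_n)/f'(x_n)
f(x) = x^2 + 6x - 7
f'(x) = 2x + 6

Iteration 1:
  f(3.000000) = 20.000000
  f'(3.000000) = 12.000000
  x_1 = 3.000000 - (20.000000)/(12.000000) = 1.333333

x_1 = 1.333333


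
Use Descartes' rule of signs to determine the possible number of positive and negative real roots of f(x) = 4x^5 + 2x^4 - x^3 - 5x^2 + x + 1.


Descartes' rule of signs:

For positive roots, count sign changes in f(x) = 4x^5 + 2x^4 - x^3 - 5x^2 + x + 1:
Signs of coefficients: +, +, -, -, +, +
Number of sign changes: 2
Possible positive real roots: 2, 0

For negative roots, examine f(-x) = -4x^5 + 2x^4 + x^3 - 5x^2 - x + 1:
Signs of coefficients: -, +, +, -, -, +
Number of sign changes: 3
Possible negative real roots: 3, 1

Positive roots: 2 or 0; Negative roots: 3 or 1


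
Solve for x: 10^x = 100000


Express both sides with the same base.
100000 = 10^5
Since the bases match: x = 5

x = 5


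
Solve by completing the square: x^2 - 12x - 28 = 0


Start: x^2 - 12x - 28 = 0
Move constant: x^2 - 12x = 28
Half of -12 is -6, squared is 36
Add 36 to both sides: x^2 - 12x + 36 = 64
(x - 6)^2 = 64
x - 6 = ±8
x = 6 + 8 = 14 or x = 6 - 8 = -2

x = -2, x = 14


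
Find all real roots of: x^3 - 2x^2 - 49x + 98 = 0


Let p(x) = x^3 - 2x^2 - 49x + 98. By the rational root theorem (leading coefficient 1), any rational root is an integer divisor of 98: try ±1, ±2, ... in turn.
Test x = 1: value = 48 ≠ 0.
Test x = -1: value = 144 ≠ 0.
Test x = 2: value = 0 ✓, so (x - 2) is a factor.
Synthetic division by (x - 2): bring down 1; 1(2) - 2 = 0; 0(2) - 49 = -49; (-49)(2) + 98 = 0 → quotient x^2 - 49, remainder 0.
Solve the quadratic x^2 - 49 = 0: discriminant = 0^2 - 4(1)(-49) = 0 + 196 = 196.
sqrt(196) = 14, so x = (0 ± 14)/2: x = 7 or x = -7.

x = -7, x = 2, x = 7


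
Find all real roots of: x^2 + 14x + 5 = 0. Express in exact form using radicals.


Using the quadratic formula: x = (-b ± sqrt(b^2 - 4ac)) / (2a)
Here a = 1, b = 14, c = 5
Discriminant = b^2 - 4ac = 14^2 - 4(1)(5) = 196 - 20 = 176
Since discriminant = 176 > 0, there are two real roots.
x = (-14 ± 4*sqrt(11)) / 2
Simplifying: x = -7 ± 2*sqrt(11)
Numerically: x ≈ -0.3668 or x ≈ -13.6332

x = -7 + 2*sqrt(11) or x = -7 - 2*sqrt(11)


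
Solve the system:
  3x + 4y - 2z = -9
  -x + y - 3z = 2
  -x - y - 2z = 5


Using Cramer's rule. Expand each determinant along the first row.
D  = 3*[1*(-2) - (-3)*(-1)] - 4*[(-1)*(-2) - (-3)*(-1)] + (-2)*[(-1)*(-1) - 1*(-1)]
  = 3*(-5) - 4*(-1) + (-2)*(2) = -15
Dx = (-9)*[1*(-2) - (-3)*(-1)] - 4*[2*(-2) - (-3)*5] + (-2)*[2*(-1) - 1*5]
  = (-9)*(-5) - 4*(11) + (-2)*(-7) = 15
Dy = 3*[2*(-2) - (-3)*5] - (-9)*[(-1)*(-2) - (-3)*(-1)] + (-2)*[(-1)*5 - 2*(-1)]
  = 3*(11) - (-9)*(-1) + (-2)*(-3) = 30
Dz = 3*[1*5 - 2*(-1)] - 4*[(-1)*5 - 2*(-1)] + (-9)*[(-1)*(-1) - 1*(-1)]
  = 3*(7) - 4*(-3) + (-9)*(2) = 15
x = Dx/D = 15/-15 = -1, y = Dy/D = 30/-15 = -2, z = Dz/D = 15/-15 = -1
Check eq1: (3)(-1) + (4)(-2) + (-2)(-1) = -9 = -9 ✓
Check eq2: (-1)(-1) + (1)(-2) + (-3)(-1) = 2 = 2 ✓
Check eq3: (-1)(-1) + (-1)(-2) + (-2)(-1) = 5 = 5 ✓

x = -1, y = -2, z = -1


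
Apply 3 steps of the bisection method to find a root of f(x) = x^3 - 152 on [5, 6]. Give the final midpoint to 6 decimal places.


f(x) = x^3 - 152
f(5) = -27 < 0
f(6) = 64 > 0

Step 1: midpoint = (5.000000 + 6.000000)/2 = 5.500000
  f(5.500000) = 14.375000
  f(mid) > 0, so root is in [5.000000, 5.500000]

Step 2: midpoint = (5.000000 + 5.500000)/2 = 5.250000
  f(5.250000) = -7.296875
  f(mid) < 0, so root is in [5.250000, 5.500000]

Step 3: midpoint = (5.250000 + 5.500000)/2 = 5.375000
  f(5.375000) = 3.287109
  f(mid) > 0, so root is in [5.250000, 5.375000]

midpoint = 5.375000


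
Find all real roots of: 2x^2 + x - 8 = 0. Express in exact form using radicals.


Using the quadratic formula: x = (-b ± sqrt(b^2 - 4ac)) / (2a)
Here a = 2, b = 1, c = -8
Discriminant = b^2 - 4ac = 1^2 - 4(2)(-8) = 1 + 64 = 65
Since discriminant = 65 > 0, there are two real roots.
x = (-1 ± sqrt(65)) / 4
Numerically: x ≈ 1.7656 or x ≈ -2.2656

x = (-1 + sqrt(65)) / 4 or x = (-1 - sqrt(65)) / 4


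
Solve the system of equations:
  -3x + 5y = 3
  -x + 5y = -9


Using Cramer's rule:
Determinant D = (-3)(5) - (-1)(5) = -15 + 5 = -10
Dx = (3)(5) - (-9)(5) = 15 + 45 = 60
Dy = (-3)(-9) - (-1)(3) = 27 + 3 = 30
x = Dx/D = 60/-10 = -6
y = Dy/D = 30/-10 = -3

x = -6, y = -3


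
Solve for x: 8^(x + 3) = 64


Express both sides with the same base.
64 = 8^2
Since the bases match, equate exponents: x + 3 = 2
So x = 2 - (3) = -1

x = -1


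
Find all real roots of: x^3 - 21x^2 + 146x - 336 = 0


Let p(x) = x^3 - 21x^2 + 146x - 336. By the rational root theorem (leading coefficient 1), any rational root is an integer divisor of 336: try ±1, ±2, ... in turn.
Test x = 1: value = -210 ≠ 0.
Test x = -1: value = -504 ≠ 0.
Test x = 2: value = -120 ≠ 0.
Test x = -2: value = -720 ≠ 0.
Test x = 3: value = -60 ≠ 0.
Test x = -3: value = -990 ≠ 0.
Test x = 4: value = -24 ≠ 0.
Test x = -4: value = -1320 ≠ 0.
Test x = 6: value = 0 ✓, so (x - 6) is a factor.
Synthetic division by (x - 6): bring down 1; 1(6) - 21 = -15; (-15)(6) + 146 = 56; 56(6) - 336 = 0 → quotient x^2 - 15x + 56, remainder 0.
Solve the quadratic x^2 - 15x + 56 = 0: discriminant = (-15)^2 - 4(1)(56) = 225 - 224 = 1.
sqrt(1) = 1, so x = (15 ± 1)/2: x = 8 or x = 7.

x = 6, x = 7, x = 8


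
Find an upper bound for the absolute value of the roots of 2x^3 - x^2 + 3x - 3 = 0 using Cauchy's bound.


Cauchy's bound: all roots r satisfy |r| <= 1 + max(|a_i/a_n|) for i = 0,...,n-1
where a_n is the leading coefficient.

Coefficients: [2, -1, 3, -3]
Leading coefficient a_n = 2
Ratios |a_i/a_n|: 1/2, 3/2, 3/2
Maximum ratio: 3/2
Cauchy's bound: |r| <= 1 + 3/2 = 5/2

Upper bound = 5/2


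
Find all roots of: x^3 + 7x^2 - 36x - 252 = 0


Let p(x) = x^3 + 7x^2 - 36x - 252. By the rational root theorem (leading coefficient 1), any rational root is an integer divisor of 252: try ±1, ±2, ... in turn.
Test x = 1: value = -280 ≠ 0.
Test x = -1: value = -210 ≠ 0.
Test x = 2: value = -288 ≠ 0.
Test x = -2: value = -160 ≠ 0.
Test x = 3: value = -270 ≠ 0.
Test x = -3: value = -108 ≠ 0.
Test x = 4: value = -220 ≠ 0.
Test x = -4: value = -60 ≠ 0.
Test x = 6: value = 0 ✓, so (x - 6) is a factor.
Synthetic division by (x - 6): bring down 1; 1(6) + 7 = 13; 13(6) - 36 = 42; 42(6) - 252 = 0 → quotient x^2 + 13x + 42, remainder 0.
Solve the quadratic x^2 + 13x + 42 = 0: discriminant = 13^2 - 4(1)(42) = 169 - 168 = 1.
sqrt(1) = 1, so x = (-13 ± 1)/2: x = -6 or x = -7.
Collecting all roots found:

x = -7, x = -6, x = 6


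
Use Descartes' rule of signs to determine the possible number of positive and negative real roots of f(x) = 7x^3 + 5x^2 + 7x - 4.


Descartes' rule of signs:

For positive roots, count sign changes in f(x) = 7x^3 + 5x^2 + 7x - 4:
Signs of coefficients: +, +, +, -
Number of sign changes: 1
Possible positive real roots: 1

For negative roots, examine f(-x) = -7x^3 + 5x^2 - 7x - 4:
Signs of coefficients: -, +, -, -
Number of sign changes: 2
Possible negative real roots: 2, 0

Positive roots: 1; Negative roots: 2 or 0


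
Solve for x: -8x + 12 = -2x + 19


Starting with: -8x + 12 = -2x + 19
Move all x terms to left: (-8 + 2)x = 19 - 12
Simplify: -6x = 7
Divide both sides by -6: x = -7/6

x = -7/6


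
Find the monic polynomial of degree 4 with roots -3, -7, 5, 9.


A monic polynomial with roots -3, -7, 5, 9 is:
p(x) = (x + 3)(x + 7)(x - 5)(x - 9)
After multiplying by (x + 3): x + 3
After multiplying by (x + 7): x^2 + 10x + 21
After multiplying by (x - 5): x^3 + 5x^2 - 29x - 105
After multiplying by (x - 9): x^4 - 4x^3 - 74x^2 + 156x + 945

x^4 - 4x^3 - 74x^2 + 156x + 945


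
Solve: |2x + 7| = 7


An absolute value equation |expr| = 7 gives two cases:
Case 1: 2x + 7 = 7
  2x = 0, so x = 0
Case 2: 2x + 7 = -7
  2x = -14, so x = -7

x = -7, x = 0


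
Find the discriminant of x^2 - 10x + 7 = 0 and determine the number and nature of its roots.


For ax^2 + bx + c = 0, discriminant D = b^2 - 4ac
Here a = 1, b = -10, c = 7
D = (-10)^2 - 4(1)(7) = 100 - 28 = 72

D = 72 > 0 but not a perfect square
The equation has 2 distinct real irrational roots.

Discriminant = 72, 2 distinct real irrational roots


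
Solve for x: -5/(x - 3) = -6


Multiply both sides by (x - 3): -5 = -6(x - 3)
Distribute: -5 = -6x + 18
-6x = -5 - 18 = -23
x = 23/6

x = 23/6


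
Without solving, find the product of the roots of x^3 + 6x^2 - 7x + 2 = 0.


By Vieta's formulas for x^3 + bx^2 + cx + d = 0:
  r1 + r2 + r3 = -b/a = -6
  r1*r2 + r1*r3 + r2*r3 = c/a = -7
  r1*r2*r3 = -d/a = -2


Product = -2


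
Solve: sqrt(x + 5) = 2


Square both sides: x + 5 = 2^2 = 4
x = 4 - 5 = -1
x = -1
Check: sqrt(1*(-1) + 5) = sqrt(4) = 2 ✓

x = -1


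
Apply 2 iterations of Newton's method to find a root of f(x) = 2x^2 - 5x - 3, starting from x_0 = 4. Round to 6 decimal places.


Newton's method: x_(n+1) = x_n - f(x_n)/f'(x_n)
f(x) = 2x^2 - 5x - 3
f'(x) = 4x - 5

Iteration 1:
  f(4.000000) = 9.000000
  f'(4.000000) = 11.000000
  x_1 = 4.000000 - (9.000000)/(11.000000) = 3.181818

Iteration 2:
  f(3.181818) = 1.338843
  f'(3.181818) = 7.727273
  x_2 = 3.181818 - (1.338843)/(7.727273) = 3.008556

x_2 = 3.008556


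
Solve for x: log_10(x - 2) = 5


Convert to exponential form: x - 2 = 10^5 = 100000
x = 100000 + 2 = 100002
Check: log_10(100002 - 2) = log_10(100000) = log_10(100000) = 5 ✓

x = 100002


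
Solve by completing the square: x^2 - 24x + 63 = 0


Start: x^2 - 24x + 63 = 0
Move constant: x^2 - 24x = -63
Half of -24 is -12, squared is 144
Add 144 to both sides: x^2 - 24x + 144 = 81
(x - 12)^2 = 81
x - 12 = ±9
x = 12 + 9 = 21 or x = 12 - 9 = 3

x = 3, x = 21


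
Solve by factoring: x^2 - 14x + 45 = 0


We need two numbers that multiply to 45 and add to -14.
Those numbers are -9 and -5 (since (-9) * (-5) = 45 and (-9) + (-5) = -14).
So x^2 - 14x + 45 = (x - 9)(x - 5) = 0
Setting each factor to zero: x = 9 or x = 5

x = 5, x = 9


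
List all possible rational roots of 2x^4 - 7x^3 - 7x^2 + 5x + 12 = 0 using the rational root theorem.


Rational root theorem: possible roots are ±p/q where:
  p divides the constant term (12): p ∈ {1, 2, 3, 4, 6, 12}
  q divides the leading coefficient (2): q ∈ {1, 2}

All possible rational roots: -12, -6, -4, -3, -2, -3/2, -1, -1/2, 1/2, 1, 3/2, 2, 3, 4, 6, 12

-12, -6, -4, -3, -2, -3/2, -1, -1/2, 1/2, 1, 3/2, 2, 3, 4, 6, 12


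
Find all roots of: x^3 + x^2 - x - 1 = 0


Let p(x) = x^3 + x^2 - x - 1. By the rational root theorem (leading coefficient 1), any rational root is an integer divisor of 1: try ±1, ±2, ... in turn.
Test x = 1: value = 0 ✓, so (x - 1) is a factor.
Synthetic division by (x - 1): bring down 1; 1(1) + 1 = 2; 2(1) - 1 = 1; 1(1) - 1 = 0 → quotient x^2 + 2x + 1, remainder 0.
Solve the quadratic x^2 + 2x + 1 = 0: discriminant = 2^2 - 4(1)(1) = 4 - 4 = 0.
Discriminant = 0, so a double root: x = -2/2 = -1.
Collecting all roots found:

x = -1 (multiplicity 2), x = 1


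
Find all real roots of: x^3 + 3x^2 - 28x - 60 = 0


Let p(x) = x^3 + 3x^2 - 28x - 60. By the rational root theorem (leading coefficient 1), any rational root is an integer divisor of 60: try ±1, ±2, ... in turn.
Test x = 1: value = -84 ≠ 0.
Test x = -1: value = -30 ≠ 0.
Test x = 2: value = -96 ≠ 0.
Test x = -2: value = 0 ✓, so (x + 2) is a factor.
Synthetic division by (x + 2): bring down 1; 1(-2) + 3 = 1; 1(-2) - 28 = -30; (-30)(-2) - 60 = 0 → quotient x^2 + x - 30, remainder 0.
Solve the quadratic x^2 + x - 30 = 0: discriminant = 1^2 - 4(1)(-30) = 1 + 120 = 121.
sqrt(121) = 11, so x = (-1 ± 11)/2: x = 5 or x = -6.

x = -6, x = -2, x = 5


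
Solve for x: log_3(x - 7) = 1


Convert to exponential form: x - 7 = 3^1 = 3
x = 3 + 7 = 10
Check: log_3(10 - 7) = log_3(3) = log_3(3) = 1 ✓

x = 10


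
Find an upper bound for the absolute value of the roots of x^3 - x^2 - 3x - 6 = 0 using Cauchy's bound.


Cauchy's bound: all roots r satisfy |r| <= 1 + max(|a_i/a_n|) for i = 0,...,n-1
where a_n is the leading coefficient.

Coefficients: [1, -1, -3, -6]
Leading coefficient a_n = 1
Ratios |a_i/a_n|: 1, 3, 6
Maximum ratio: 6
Cauchy's bound: |r| <= 1 + 6 = 7

Upper bound = 7


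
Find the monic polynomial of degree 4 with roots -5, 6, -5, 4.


A monic polynomial with roots -5, 6, -5, 4 is:
p(x) = (x + 5)(x - 6)(x + 5)(x - 4)
After multiplying by (x + 5): x + 5
After multiplying by (x - 6): x^2 - x - 30
After multiplying by (x + 5): x^3 + 4x^2 - 35x - 150
After multiplying by (x - 4): x^4 - 51x^2 - 10x + 600

x^4 - 51x^2 - 10x + 600


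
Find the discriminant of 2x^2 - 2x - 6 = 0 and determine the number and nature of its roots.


For ax^2 + bx + c = 0, discriminant D = b^2 - 4ac
Here a = 2, b = -2, c = -6
D = (-2)^2 - 4(2)(-6) = 4 + 48 = 52

D = 52 > 0 but not a perfect square
The equation has 2 distinct real irrational roots.

Discriminant = 52, 2 distinct real irrational roots


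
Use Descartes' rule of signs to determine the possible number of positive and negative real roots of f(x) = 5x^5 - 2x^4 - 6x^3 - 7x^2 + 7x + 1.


Descartes' rule of signs:

For positive roots, count sign changes in f(x) = 5x^5 - 2x^4 - 6x^3 - 7x^2 + 7x + 1:
Signs of coefficients: +, -, -, -, +, +
Number of sign changes: 2
Possible positive real roots: 2, 0

For negative roots, examine f(-x) = -5x^5 - 2x^4 + 6x^3 - 7x^2 - 7x + 1:
Signs of coefficients: -, -, +, -, -, +
Number of sign changes: 3
Possible negative real roots: 3, 1

Positive roots: 2 or 0; Negative roots: 3 or 1


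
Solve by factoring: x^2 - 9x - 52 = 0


We need two numbers that multiply to -52 and add to -9.
Those numbers are 4 and -13 (since 4 * (-13) = -52 and 4 + (-13) = -9).
So x^2 - 9x - 52 = (x + 4)(x - 13) = 0
Setting each factor to zero: x = -4 or x = 13

x = -4, x = 13


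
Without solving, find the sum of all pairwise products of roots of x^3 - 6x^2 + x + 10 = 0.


By Vieta's formulas for x^3 + bx^2 + cx + d = 0:
  r1 + r2 + r3 = -b/a = 6
  r1*r2 + r1*r3 + r2*r3 = c/a = 1
  r1*r2*r3 = -d/a = -10


Sum of pairwise products = 1


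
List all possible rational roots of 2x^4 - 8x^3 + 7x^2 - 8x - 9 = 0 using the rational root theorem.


Rational root theorem: possible roots are ±p/q where:
  p divides the constant term (-9): p ∈ {1, 3, 9}
  q divides the leading coefficient (2): q ∈ {1, 2}

All possible rational roots: -9, -9/2, -3, -3/2, -1, -1/2, 1/2, 1, 3/2, 3, 9/2, 9

-9, -9/2, -3, -3/2, -1, -1/2, 1/2, 1, 3/2, 3, 9/2, 9


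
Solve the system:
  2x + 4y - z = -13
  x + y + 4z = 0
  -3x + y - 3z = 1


Using Cramer's rule. Expand each determinant along the first row.
D  = 2*[1*(-3) - 4*1] - 4*[1*(-3) - 4*(-3)] + (-1)*[1*1 - 1*(-3)]
  = 2*(-7) - 4*(9) + (-1)*(4) = -54
Dx = (-13)*[1*(-3) - 4*1] - 4*[0*(-3) - 4*1] + (-1)*[0*1 - 1*1]
  = (-13)*(-7) - 4*(-4) + (-1)*(-1) = 108
Dy = 2*[0*(-3) - 4*1] - (-13)*[1*(-3) - 4*(-3)] + (-1)*[1*1 - 0*(-3)]
  = 2*(-4) - (-13)*(9) + (-1)*(1) = 108
Dz = 2*[1*1 - 0*1] - 4*[1*1 - 0*(-3)] + (-13)*[1*1 - 1*(-3)]
  = 2*(1) - 4*(1) + (-13)*(4) = -54
x = Dx/D = 108/-54 = -2, y = Dy/D = 108/-54 = -2, z = Dz/D = -54/-54 = 1
Check eq1: (2)(-2) + (4)(-2) + (-1)(1) = -13 = -13 ✓
Check eq2: (1)(-2) + (1)(-2) + (4)(1) = 0 = 0 ✓
Check eq3: (-3)(-2) + (1)(-2) + (-3)(1) = 1 = 1 ✓

x = -2, y = -2, z = 1


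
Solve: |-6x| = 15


An absolute value equation |expr| = 15 gives two cases:
Case 1: -6x = 15
  -6x = 15, so x = -5/2
Case 2: -6x = -15
  -6x = -15, so x = 5/2

x = -5/2, x = 5/2


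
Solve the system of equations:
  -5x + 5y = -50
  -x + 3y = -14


Using Cramer's rule:
Determinant D = (-5)(3) - (-1)(5) = -15 + 5 = -10
Dx = (-50)(3) - (-14)(5) = -150 + 70 = -80
Dy = (-5)(-14) - (-1)(-50) = 70 - 50 = 20
x = Dx/D = -80/-10 = 8
y = Dy/D = 20/-10 = -2

x = 8, y = -2


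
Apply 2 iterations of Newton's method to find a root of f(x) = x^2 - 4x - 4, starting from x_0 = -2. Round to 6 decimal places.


Newton's method: x_(n+1) = x_n - f(x_n)/f'(x_n)
f(x) = x^2 - 4x - 4
f'(x) = 2x - 4

Iteration 1:
  f(-2.000000) = 8.000000
  f'(-2.000000) = -8.000000
  x_1 = -2.000000 - (8.000000)/(-8.000000) = -1.000000

Iteration 2:
  f(-1.000000) = 1.000000
  f'(-1.000000) = -6.000000
  x_2 = -1.000000 - (1.000000)/(-6.000000) = -0.833333

x_2 = -0.833333


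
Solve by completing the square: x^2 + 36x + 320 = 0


Start: x^2 + 36x + 320 = 0
Move constant: x^2 + 36x = -320
Half of 36 is 18, squared is 324
Add 324 to both sides: x^2 + 36x + 324 = 4
(x + 18)^2 = 4
x + 18 = ±2
x = -18 + 2 = -16 or x = -18 - 2 = -20

x = -20, x = -16


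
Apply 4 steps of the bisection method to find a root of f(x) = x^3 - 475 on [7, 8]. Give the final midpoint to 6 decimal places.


f(x) = x^3 - 475
f(7) = -132 < 0
f(8) = 37 > 0

Step 1: midpoint = (7.000000 + 8.000000)/2 = 7.500000
  f(7.500000) = -53.125000
  f(mid) < 0, so root is in [7.500000, 8.000000]

Step 2: midpoint = (7.500000 + 8.000000)/2 = 7.750000
  f(7.750000) = -9.515625
  f(mid) < 0, so root is in [7.750000, 8.000000]

Step 3: midpoint = (7.750000 + 8.000000)/2 = 7.875000
  f(7.875000) = 13.373047
  f(mid) > 0, so root is in [7.750000, 7.875000]

Step 4: midpoint = (7.750000 + 7.875000)/2 = 7.812500
  f(7.812500) = 1.837158
  f(mid) > 0, so root is in [7.750000, 7.812500]

midpoint = 7.812500


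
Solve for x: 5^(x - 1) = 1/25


Express both sides with the same base.
1/25 = 5^(-2)
Since the bases match, equate exponents: x - 1 = -2
So x = -2 - (-1) = -1

x = -1


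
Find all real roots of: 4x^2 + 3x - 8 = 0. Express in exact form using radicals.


Using the quadratic formula: x = (-b ± sqrt(b^2 - 4ac)) / (2a)
Here a = 4, b = 3, c = -8
Discriminant = b^2 - 4ac = 3^2 - 4(4)(-8) = 9 + 128 = 137
Since discriminant = 137 > 0, there are two real roots.
x = (-3 ± sqrt(137)) / 8
Numerically: x ≈ 1.0881 or x ≈ -1.8381

x = (-3 + sqrt(137)) / 8 or x = (-3 - sqrt(137)) / 8


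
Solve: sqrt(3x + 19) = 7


Square both sides: 3x + 19 = 7^2 = 49
3x = 49 - 19 = 30
x = 10
Check: sqrt(3*10 + 19) = sqrt(49) = 7 ✓

x = 10


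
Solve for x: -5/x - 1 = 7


Subtract -1 from both sides: -5/x = 8
Multiply both sides by x: -5 = 8 * x
Divide by 8: x = -5/8

x = -5/8


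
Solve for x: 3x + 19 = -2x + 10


Starting with: 3x + 19 = -2x + 10
Move all x terms to left: (3 + 2)x = 10 - 19
Simplify: 5x = -9
Divide both sides by 5: x = -9/5

x = -9/5


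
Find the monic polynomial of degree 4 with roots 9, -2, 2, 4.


A monic polynomial with roots 9, -2, 2, 4 is:
p(x) = (x - 9)(x + 2)(x - 2)(x - 4)
After multiplying by (x - 9): x - 9
After multiplying by (x + 2): x^2 - 7x - 18
After multiplying by (x - 2): x^3 - 9x^2 - 4x + 36
After multiplying by (x - 4): x^4 - 13x^3 + 32x^2 + 52x - 144

x^4 - 13x^3 + 32x^2 + 52x - 144


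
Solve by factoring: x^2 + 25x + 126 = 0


We need two numbers that multiply to 126 and add to 25.
Those numbers are 7 and 18 (since 7 * 18 = 126 and 7 + 18 = 25).
So x^2 + 25x + 126 = (x + 7)(x + 18) = 0
Setting each factor to zero: x = -7 or x = -18

x = -18, x = -7


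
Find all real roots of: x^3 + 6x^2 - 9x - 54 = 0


Let p(x) = x^3 + 6x^2 - 9x - 54. By the rational root theorem (leading coefficient 1), any rational root is an integer divisor of 54: try ±1, ±2, ... in turn.
Test x = 1: value = -56 ≠ 0.
Test x = -1: value = -40 ≠ 0.
Test x = 2: value = -40 ≠ 0.
Test x = -2: value = -20 ≠ 0.
Test x = 3: value = 0 ✓, so (x - 3) is a factor.
Synthetic division by (x - 3): bring down 1; 1(3) + 6 = 9; 9(3) - 9 = 18; 18(3) - 54 = 0 → quotient x^2 + 9x + 18, remainder 0.
Solve the quadratic x^2 + 9x + 18 = 0: discriminant = 9^2 - 4(1)(18) = 81 - 72 = 9.
sqrt(9) = 3, so x = (-9 ± 3)/2: x = -3 or x = -6.

x = -6, x = -3, x = 3


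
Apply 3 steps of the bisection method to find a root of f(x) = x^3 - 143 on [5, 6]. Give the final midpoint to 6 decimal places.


f(x) = x^3 - 143
f(5) = -18 < 0
f(6) = 73 > 0

Step 1: midpoint = (5.000000 + 6.000000)/2 = 5.500000
  f(5.500000) = 23.375000
  f(mid) > 0, so root is in [5.000000, 5.500000]

Step 2: midpoint = (5.000000 + 5.500000)/2 = 5.250000
  f(5.250000) = 1.703125
  f(mid) > 0, so root is in [5.000000, 5.250000]

Step 3: midpoint = (5.000000 + 5.250000)/2 = 5.125000
  f(5.125000) = -8.388672
  f(mid) < 0, so root is in [5.125000, 5.250000]

midpoint = 5.125000


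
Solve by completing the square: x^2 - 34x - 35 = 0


Start: x^2 - 34x - 35 = 0
Move constant: x^2 - 34x = 35
Half of -34 is -17, squared is 289
Add 289 to both sides: x^2 - 34x + 289 = 324
(x - 17)^2 = 324
x - 17 = ±18
x = 17 + 18 = 35 or x = 17 - 18 = -1

x = -1, x = 35


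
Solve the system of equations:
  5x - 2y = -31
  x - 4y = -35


Using Cramer's rule:
Determinant D = (5)(-4) - (1)(-2) = -20 + 2 = -18
Dx = (-31)(-4) - (-35)(-2) = 124 - 70 = 54
Dy = (5)(-35) - (1)(-31) = -175 + 31 = -144
x = Dx/D = 54/-18 = -3
y = Dy/D = -144/-18 = 8

x = -3, y = 8


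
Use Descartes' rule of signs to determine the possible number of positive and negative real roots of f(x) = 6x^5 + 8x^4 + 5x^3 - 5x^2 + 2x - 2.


Descartes' rule of signs:

For positive roots, count sign changes in f(x) = 6x^5 + 8x^4 + 5x^3 - 5x^2 + 2x - 2:
Signs of coefficients: +, +, +, -, +, -
Number of sign changes: 3
Possible positive real roots: 3, 1

For negative roots, examine f(-x) = -6x^5 + 8x^4 - 5x^3 - 5x^2 - 2x - 2:
Signs of coefficients: -, +, -, -, -, -
Number of sign changes: 2
Possible negative real roots: 2, 0

Positive roots: 3 or 1; Negative roots: 2 or 0


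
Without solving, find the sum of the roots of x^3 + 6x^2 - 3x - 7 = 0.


By Vieta's formulas for x^3 + bx^2 + cx + d = 0:
  r1 + r2 + r3 = -b/a = -6
  r1*r2 + r1*r3 + r2*r3 = c/a = -3
  r1*r2*r3 = -d/a = 7


Sum = -6


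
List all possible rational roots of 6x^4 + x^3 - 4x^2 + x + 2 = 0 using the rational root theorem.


Rational root theorem: possible roots are ±p/q where:
  p divides the constant term (2): p ∈ {1, 2}
  q divides the leading coefficient (6): q ∈ {1, 2, 3, 6}

All possible rational roots: -2, -1, -2/3, -1/2, -1/3, -1/6, 1/6, 1/3, 1/2, 2/3, 1, 2

-2, -1, -2/3, -1/2, -1/3, -1/6, 1/6, 1/3, 1/2, 2/3, 1, 2


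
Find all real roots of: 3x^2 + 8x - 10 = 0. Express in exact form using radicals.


Using the quadratic formula: x = (-b ± sqrt(b^2 - 4ac)) / (2a)
Here a = 3, b = 8, c = -10
Discriminant = b^2 - 4ac = 8^2 - 4(3)(-10) = 64 + 120 = 184
Since discriminant = 184 > 0, there are two real roots.
x = (-8 ± 2*sqrt(46)) / 6
Simplifying: x = (-4 ± sqrt(46)) / 3
Numerically: x ≈ 0.9274 or x ≈ -3.5941

x = (-4 + sqrt(46)) / 3 or x = (-4 - sqrt(46)) / 3


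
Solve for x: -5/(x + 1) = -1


Multiply both sides by (x + 1): -5 = -1(x + 1)
Distribute: -5 = -x - 1
-x = -5 + 1 = -4
x = 4

x = 4


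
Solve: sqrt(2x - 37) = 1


Square both sides: 2x - 37 = 1^2 = 1
2x = 1 + 37 = 38
x = 19
Check: sqrt(2*19 - 37) = sqrt(1) = 1 ✓

x = 19


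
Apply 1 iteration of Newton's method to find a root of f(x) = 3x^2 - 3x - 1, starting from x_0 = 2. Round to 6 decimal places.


Newton's method: x_(n+1) = x_n - f(x_n)/f'(x_n)
f(x) = 3x^2 - 3x - 1
f'(x) = 6x - 3

Iteration 1:
  f(2.000000) = 5.000000
  f'(2.000000) = 9.000000
  x_1 = 2.000000 - (5.000000)/(9.000000) = 1.444444

x_1 = 1.444444


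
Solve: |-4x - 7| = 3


An absolute value equation |expr| = 3 gives two cases:
Case 1: -4x - 7 = 3
  -4x = 10, so x = -5/2
Case 2: -4x - 7 = -3
  -4x = 4, so x = -1

x = -5/2, x = -1


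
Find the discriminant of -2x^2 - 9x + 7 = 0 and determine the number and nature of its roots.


For ax^2 + bx + c = 0, discriminant D = b^2 - 4ac
Here a = -2, b = -9, c = 7
D = (-9)^2 - 4(-2)(7) = 81 + 56 = 137

D = 137 > 0 but not a perfect square
The equation has 2 distinct real irrational roots.

Discriminant = 137, 2 distinct real irrational roots


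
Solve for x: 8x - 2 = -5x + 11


Starting with: 8x - 2 = -5x + 11
Move all x terms to left: (8 + 5)x = 11 + 2
Simplify: 13x = 13
Divide both sides by 13: x = 1

x = 1


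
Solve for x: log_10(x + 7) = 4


Convert to exponential form: x + 7 = 10^4 = 10000
x = 10000 - 7 = 9993
Check: log_10(9993 + 7) = log_10(10000) = log_10(10000) = 4 ✓

x = 9993


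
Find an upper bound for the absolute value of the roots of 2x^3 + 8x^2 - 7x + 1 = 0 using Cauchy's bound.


Cauchy's bound: all roots r satisfy |r| <= 1 + max(|a_i/a_n|) for i = 0,...,n-1
where a_n is the leading coefficient.

Coefficients: [2, 8, -7, 1]
Leading coefficient a_n = 2
Ratios |a_i/a_n|: 4, 7/2, 1/2
Maximum ratio: 4
Cauchy's bound: |r| <= 1 + 4 = 5

Upper bound = 5


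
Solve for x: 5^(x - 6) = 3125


Express both sides with the same base.
3125 = 5^5
Since the bases match, equate exponents: x - 6 = 5
So x = 5 - (-6) = 11

x = 11


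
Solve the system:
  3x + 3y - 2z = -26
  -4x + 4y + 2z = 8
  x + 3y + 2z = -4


Using Cramer's rule. Expand each determinant along the first row.
D  = 3*[4*2 - 2*3] - 3*[(-4)*2 - 2*1] + (-2)*[(-4)*3 - 4*1]
  = 3*(2) - 3*(-10) + (-2)*(-16) = 68
Dx = (-26)*[4*2 - 2*3] - 3*[8*2 - 2*(-4)] + (-2)*[8*3 - 4*(-4)]
  = (-26)*(2) - 3*(24) + (-2)*(40) = -204
Dy = 3*[8*2 - 2*(-4)] - (-26)*[(-4)*2 - 2*1] + (-2)*[(-4)*(-4) - 8*1]
  = 3*(24) - (-26)*(-10) + (-2)*(8) = -204
Dz = 3*[4*(-4) - 8*3] - 3*[(-4)*(-4) - 8*1] + (-26)*[(-4)*3 - 4*1]
  = 3*(-40) - 3*(8) + (-26)*(-16) = 272
x = Dx/D = -204/68 = -3, y = Dy/D = -204/68 = -3, z = Dz/D = 272/68 = 4
Check eq1: (3)(-3) + (3)(-3) + (-2)(4) = -26 = -26 ✓
Check eq2: (-4)(-3) + (4)(-3) + (2)(4) = 8 = 8 ✓
Check eq3: (1)(-3) + (3)(-3) + (2)(4) = -4 = -4 ✓

x = -3, y = -3, z = 4


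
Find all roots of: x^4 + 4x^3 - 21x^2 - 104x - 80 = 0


Let p(x) = x^4 + 4x^3 - 21x^2 - 104x - 80. By the rational root theorem (leading coefficient 1), any rational root is an integer divisor of 80: try ±1, ±2, ... in turn.
Test x = 1: value = -200 ≠ 0.
Test x = -1: value = 0 ✓, so (x + 1) is a factor.
Synthetic division by (x + 1): bring down 1; 1(-1) + 4 = 3; 3(-1) - 21 = -24; (-24)(-1) - 104 = -80; (-80)(-1) - 80 = 0 → quotient x^3 + 3x^2 - 24x - 80, remainder 0.
Continue with the quotient x^3 + 3x^2 - 24x - 80 (candidates must divide 80; re-test x = -1 first in case it repeats).
Test x = -1: value = -54 ≠ 0.
Test x = 2: value = -108 ≠ 0.
Test x = -2: value = -28 ≠ 0.
Test x = 4: value = -64 ≠ 0.
Test x = -4: value = 0 ✓, so (x + 4) is a factor.
Synthetic division by (x + 4): bring down 1; 1(-4) + 3 = -1; (-1)(-4) - 24 = -20; (-20)(-4) - 80 = 0 → quotient x^2 - x - 20, remainder 0.
Solve the quadratic x^2 - x - 20 = 0: discriminant = (-1)^2 - 4(1)(-20) = 1 + 80 = 81.
sqrt(81) = 9, so x = (1 ± 9)/2: x = 5 or x = -4.
Collecting all roots found:

x = -4 (multiplicity 2), x = -1, x = 5


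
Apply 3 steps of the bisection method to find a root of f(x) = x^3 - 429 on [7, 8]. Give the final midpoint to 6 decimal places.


f(x) = x^3 - 429
f(7) = -86 < 0
f(8) = 83 > 0

Step 1: midpoint = (7.000000 + 8.000000)/2 = 7.500000
  f(7.500000) = -7.125000
  f(mid) < 0, so root is in [7.500000, 8.000000]

Step 2: midpoint = (7.500000 + 8.000000)/2 = 7.750000
  f(7.750000) = 36.484375
  f(mid) > 0, so root is in [7.500000, 7.750000]

Step 3: midpoint = (7.500000 + 7.750000)/2 = 7.625000
  f(7.625000) = 14.322266
  f(mid) > 0, so root is in [7.500000, 7.625000]

midpoint = 7.625000


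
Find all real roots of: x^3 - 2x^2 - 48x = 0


The constant term is 0, so x = 0 is a root. Factor out x:
  x(x^2 - 2x - 48) = 0
Solve the quadratic x^2 - 2x - 48 = 0: discriminant = (-2)^2 - 4(1)(-48) = 4 + 192 = 196.
sqrt(196) = 14, so x = (2 ± 14)/2: x = 8 or x = -6.

x = -6, x = 0, x = 8


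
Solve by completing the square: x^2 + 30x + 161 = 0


Start: x^2 + 30x + 161 = 0
Move constant: x^2 + 30x = -161
Half of 30 is 15, squared is 225
Add 225 to both sides: x^2 + 30x + 225 = 64
(x + 15)^2 = 64
x + 15 = ±8
x = -15 + 8 = -7 or x = -15 - 8 = -23

x = -23, x = -7


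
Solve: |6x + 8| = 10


An absolute value equation |expr| = 10 gives two cases:
Case 1: 6x + 8 = 10
  6x = 2, so x = 1/3
Case 2: 6x + 8 = -10
  6x = -18, so x = -3

x = -3, x = 1/3


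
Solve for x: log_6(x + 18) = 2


Convert to exponential form: x + 18 = 6^2 = 36
x = 36 - 18 = 18
Check: log_6(18 + 18) = log_6(36) = log_6(36) = 2 ✓

x = 18
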